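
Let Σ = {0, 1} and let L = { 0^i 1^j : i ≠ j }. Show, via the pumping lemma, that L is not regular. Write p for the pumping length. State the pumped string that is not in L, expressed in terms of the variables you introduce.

Assume L is regular. Let p be the pumping length given by the pumping lemma.
Choose w = 0^p 1^{p+p!}. Since p ≠ p+p!, w ∈ L; and |w| ≥ p.
By the pumping lemma, w = xyz with |xy| ≤ p and |y| ≥ 1.
Since the first p symbols of w are all 0's and |xy| ≤ p, y lies entirely in the leading 0-block: y = 0^k for some k with 1 ≤ k ≤ p.
Since 1 ≤ k ≤ p, k divides p!; set t = 1 + p!/k. Then xy^t z has p + (p!/k)·k = p + p! copies of 0. Now the 0-count equals the 1-count, so i ≠ j fails. So xy^t z = 0^{p+p!} 1^{p+p!} ∉ L.
This contradicts the pumping lemma, so L is not regular.

0^{p+p!} 1^{p+p!}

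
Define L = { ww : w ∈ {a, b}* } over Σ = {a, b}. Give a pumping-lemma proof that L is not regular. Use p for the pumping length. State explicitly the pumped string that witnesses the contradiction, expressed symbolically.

a^{p+k} b^p a^p b^p

Toward a contradiction, assume L is regular with pumping length p.
Take w = a^p b^p a^p b^p = uu where u = a^pb^p; then w ∈ L and |w| = 4p ≥ p.
Write w = xyz as guaranteed by the lemma, with |xy| ≤ p and y is nonempty.
Since the first p symbols of w are all a's and |xy| ≤ p, y lies entirely in the leading a-block: y = a^k for some k with 1 ≤ k ≤ p.
Pump with i = 2: xy^2z = a^{p+k} b^p a^p b^p, of length 4p+k. Suppose this equals vv. The string starts with a and ends with b, so v does too; thus the boundary between the two copies of v is a b→a transition. There is exactly one such transition, at position 2p+k, so |v| = 2p+k and |vv| = 4p+2k ≠ 4p+k since k ≥ 1. So xy^2z ∉ L.
This is a contradiction; hence L is not regular.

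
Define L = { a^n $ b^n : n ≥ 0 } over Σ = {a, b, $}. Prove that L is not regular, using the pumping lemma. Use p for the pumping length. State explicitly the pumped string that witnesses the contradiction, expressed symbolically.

a^{p+k} $ b^p

Assume L is regular. Let p be the pumping length given by the pumping lemma.
Take w = a^p $ b^p ∈ L with |w| = 2p+1 ≥ p.
Write w = xyz as guaranteed by the lemma, with |xy| ≤ p and y is nonempty.
Since the first p symbols of w are all a's and |xy| ≤ p, y lies entirely in the leading a-block: y = a^k for some k with 1 ≤ k ≤ p.
Pump with i = 2: xy^2z = a^{p+k} $ b^p, which would require p+k = p. But k ≥ 1, so xy^2z ∉ L.
Contradiction. Therefore L is not regular.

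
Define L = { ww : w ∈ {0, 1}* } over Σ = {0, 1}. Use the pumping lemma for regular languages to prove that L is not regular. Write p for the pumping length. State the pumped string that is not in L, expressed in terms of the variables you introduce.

Assume L is regular; let p be its pumping constant.
Take w = 0^p 1^p 0^p 1^p = uu where u = 0^p1^p; then w ∈ L and |w| = 4p ≥ p.
The pumping lemma gives a decomposition w = xyz where |xy| ≤ p and y is nonempty.
The first p characters of w are 0's, so xy (and hence y) consists only of 0's. Write y = 0^k, 1 ≤ k ≤ p.
Pump with i = 2: xy^2z = 0^{p+k} 1^p 0^p 1^p, of length 4p+k. Suppose this equals vv. The string starts with 0 and ends with 1, so v does too; thus the boundary between the two copies of v is a 1→0 transition. There is exactly one such transition, at position 2p+k, so |v| = 2p+k and |vv| = 4p+2k ≠ 4p+k since k ≥ 1. So xy^2z ∉ L.
Contradiction. Therefore L is not regular.

0^{p+k} 1^p 0^p 1^p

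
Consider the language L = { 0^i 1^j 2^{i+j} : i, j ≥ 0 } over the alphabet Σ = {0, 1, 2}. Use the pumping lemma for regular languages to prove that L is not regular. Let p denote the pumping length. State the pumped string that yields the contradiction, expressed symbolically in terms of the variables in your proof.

Assume L is regular; let p be its pumping constant.
Take w = 0^p 1^p 2^{2p} ∈ L (with i=j=p, i+j=2p), |w| = 4p ≥ p.
The pumping lemma gives a decomposition w = xyz where |xy| ≤ p and |y| ≥ 1.
Since the first p symbols of w are all 0's and |xy| ≤ p, y lies entirely in the leading 0-block: y = 0^k for some k with 1 ≤ k ≤ p.
Consider xy^2z = 0^{p+k} 1^p 2^{2p}. Now the 0- and 1-counts sum to 2p+k, but the 2-count is 2p ≠ 2p+k. So xy^2z ∉ L.
This contradicts the pumping lemma, so L is not regular.

0^{p+k} 1^p 2^{2p}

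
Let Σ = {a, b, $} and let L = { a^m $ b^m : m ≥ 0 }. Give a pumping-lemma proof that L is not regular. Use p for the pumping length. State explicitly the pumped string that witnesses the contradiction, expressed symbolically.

a^{p+k} $ b^p

Toward a contradiction, assume L is regular with pumping length p.
Take w = a^p $ b^p ∈ L with |w| = 2p+1 ≥ p.
The pumping lemma gives a decomposition w = xyz where |xy| ≤ p and y is nonempty.
Because |xy| ≤ p and w begins with p copies of a, we have y = a^k with 1 ≤ k ≤ p.
Pump with i = 2: xy^2z = a^{p+k} $ b^p, which would require p+k = p. But k ≥ 1, so xy^2z ∉ L.
This is a contradiction; hence L is not regular.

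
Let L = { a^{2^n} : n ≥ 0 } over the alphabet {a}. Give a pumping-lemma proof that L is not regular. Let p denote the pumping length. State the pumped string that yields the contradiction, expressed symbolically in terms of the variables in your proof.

Assume L is regular. Let p be the pumping length given by the pumping lemma.
Take w = a^{2^p} ∈ L with |w| = 2^p ≥ p.
The pumping lemma gives a decomposition w = xyz where |xy| ≤ p and |y| > 0.
Then y = a^k for some k with 1 ≤ k ≤ p.
Pump with i = 2: xy^2z = a^{2^p+k}. Since 1 ≤ k ≤ p < 2^p, we have 2^p < 2^p+k < 2^{p+1}, so 2^p+k is not a power of 2. So xy^2z ∉ L.
This contradicts the pumping lemma, so L is not regular.

a^{2^p+k}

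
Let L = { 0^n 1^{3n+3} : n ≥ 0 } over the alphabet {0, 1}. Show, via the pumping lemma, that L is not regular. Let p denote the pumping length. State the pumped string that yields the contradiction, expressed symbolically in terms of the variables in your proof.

0^{p+k} 1^{3p+3}

Toward a contradiction, assume L is regular with pumping length p.
Let w = 0^p 1^{3p+3} ∈ L; note |w| = 4p+3 ≥ p.
The pumping lemma gives a decomposition w = xyz where |xy| ≤ p and |y| ≥ 1.
The first p characters of w are 0's, so xy (and hence y) consists only of 0's. Write y = 0^k, 1 ≤ k ≤ p.
Pump with i = 2: xy^2z = 0^{p+k} 1^{3p+3}. For this to lie in L we would need 3p+3 = 3(p+k)+3, which forces k = 0. But k ≥ 1, so xy^2z ∉ L.
This is a contradiction; hence L is not regular.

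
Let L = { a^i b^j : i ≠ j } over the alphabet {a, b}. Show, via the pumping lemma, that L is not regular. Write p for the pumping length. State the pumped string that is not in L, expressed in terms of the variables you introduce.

Suppose for contradiction that L is regular, and let p be the pumping length.
Choose w = a^p b^{p+p!}. Since p ≠ p+p!, w ∈ L; and |w| ≥ p.
By the pumping lemma, w = xyz with |xy| ≤ p and y is nonempty.
Since the first p symbols of w are all a's and |xy| ≤ p, y lies entirely in the leading a-block: y = a^k for some k with 1 ≤ k ≤ p.
Since 1 ≤ k ≤ p, k divides p!; set t = 1 + p!/k. Then xy^t z has p + (p!/k)·k = p + p! copies of a. Now the a-count equals the b-count, so i ≠ j fails. So xy^t z = a^{p+p!} b^{p+p!} ∉ L.
This is a contradiction; hence L is not regular.

a^{p+p!} b^{p+p!}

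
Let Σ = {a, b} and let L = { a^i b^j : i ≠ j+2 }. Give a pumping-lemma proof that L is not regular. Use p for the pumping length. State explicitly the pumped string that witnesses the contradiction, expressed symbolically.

a^{p+p!} b^{p+p!-2}

Suppose for contradiction that L is regular, and let p be the pumping length.
Choose w = a^p b^{p+p!-2}. Since p ≠ (p+p!-2)+2 = p+p!, w ∈ L; and |w| ≥ p.
Write w = xyz as guaranteed by the lemma, with |xy| ≤ p and |y| > 0.
Since the first p symbols of w are all a's and |xy| ≤ p, y lies entirely in the leading a-block: y = a^k for some k with 1 ≤ k ≤ p.
Since 1 ≤ k ≤ p, k divides p!; set t = 1 + p!/k. Then xy^t z has p + (p!/k)·k = p + p! copies of a. Now the a-count is p+p! and (b-count)+2 = (p+p!-2)+2 = p+p!, so i ≠ j+2 fails. So xy^t z = a^{p+p!} b^{p+p!-2} ∉ L.
This is a contradiction; hence L is not regular.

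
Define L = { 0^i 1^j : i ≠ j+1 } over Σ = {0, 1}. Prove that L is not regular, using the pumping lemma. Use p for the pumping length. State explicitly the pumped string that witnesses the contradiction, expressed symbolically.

Assume L is regular; let p be its pumping constant.
Choose w = 0^p 1^{p+p!-1}. Since p ≠ (p+p!-1)+1 = p+p!, w ∈ L; and |w| ≥ p.
Write w = xyz as guaranteed by the lemma, with |xy| ≤ p and |y| ≥ 1.
Because |xy| ≤ p and w begins with p copies of 0, we have y = 0^k with 1 ≤ k ≤ p.
Since 1 ≤ k ≤ p, k divides p!; set t = 1 + p!/k. Then xy^t z has p + (p!/k)·k = p + p! copies of 0. Now the 0-count is p+p! and (1-count)+1 = (p+p!-1)+1 = p+p!, so i ≠ j+1 fails. So xy^t z = 0^{p+p!} 1^{p+p!-1} ∉ L.
This is a contradiction; hence L is not regular.

0^{p+p!} 1^{p+p!-1}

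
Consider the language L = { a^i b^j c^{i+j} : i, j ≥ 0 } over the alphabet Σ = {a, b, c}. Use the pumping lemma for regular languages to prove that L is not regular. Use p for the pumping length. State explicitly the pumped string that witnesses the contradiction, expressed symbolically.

Toward a contradiction, assume L is regular with pumping length p.
Take w = a^p b^p c^{2p} ∈ L (with i=j=p, i+j=2p), |w| = 4p ≥ p.
The pumping lemma gives a decomposition w = xyz where |xy| ≤ p and y is nonempty.
The first p characters of w are a's, so xy (and hence y) consists only of a's. Write y = a^k, 1 ≤ k ≤ p.
Consider xy^2z = a^{p+k} b^p c^{2p}. Now the a- and b-counts sum to 2p+k, but the c-count is 2p ≠ 2p+k. So xy^2z ∉ L.
This contradicts the pumping lemma, so L is not regular.

a^{p+k} b^p c^{2p}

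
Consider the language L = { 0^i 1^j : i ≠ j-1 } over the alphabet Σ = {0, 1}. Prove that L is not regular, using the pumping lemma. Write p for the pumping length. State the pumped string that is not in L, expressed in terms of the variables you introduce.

Toward a contradiction, assume L is regular with pumping length p.
Choose w = 0^p 1^{p+p!+1}. Since p ≠ (p+p!+1)-1 = p+p!, w ∈ L; and |w| ≥ p.
The pumping lemma gives a decomposition w = xyz where |xy| ≤ p and y is nonempty.
Because |xy| ≤ p and w begins with p copies of 0, we have y = 0^k with 1 ≤ k ≤ p.
Since 1 ≤ k ≤ p, k divides p!; set t = 1 + p!/k. Then xy^t z has p + (p!/k)·k = p + p! copies of 0. Now the 0-count is p+p! and (1-count)-1 = (p+p!+1)-1 = p+p!, so i ≠ j-1 fails. So xy^t z = 0^{p+p!} 1^{p+p!+1} ∉ L.
Contradiction. Therefore L is not regular.

0^{p+p!} 1^{p+p!+1}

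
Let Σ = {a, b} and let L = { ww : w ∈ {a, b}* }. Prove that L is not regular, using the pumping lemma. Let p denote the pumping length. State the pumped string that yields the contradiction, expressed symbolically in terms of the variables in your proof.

Assume L is regular; let p be its pumping constant.
Take w = a^p b^p a^p b^p = uu where u = a^pb^p; then w ∈ L and |w| = 4p ≥ p.
Write w = xyz as guaranteed by the lemma, with |xy| ≤ p and |y| > 0.
Since the first p symbols of w are all a's and |xy| ≤ p, y lies entirely in the leading a-block: y = a^k for some k with 1 ≤ k ≤ p.
Pump with i = 2: xy^2z = a^{p+k} b^p a^p b^p, of length 4p+k. Suppose this equals vv. The string starts with a and ends with b, so v does too; thus the boundary between the two copies of v is a b→a transition. There is exactly one such transition, at position 2p+k, so |v| = 2p+k and |vv| = 4p+2k ≠ 4p+k since k ≥ 1. So xy^2z ∉ L.
Contradiction. Therefore L is not regular.

a^{p+k} b^p a^p b^p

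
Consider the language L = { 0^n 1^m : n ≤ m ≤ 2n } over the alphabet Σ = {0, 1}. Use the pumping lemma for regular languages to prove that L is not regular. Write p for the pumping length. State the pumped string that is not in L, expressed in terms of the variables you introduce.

0^{p+k} 1^p

Assume L is regular. Let p be the pumping length given by the pumping lemma.
Take w = 0^p 1^p ∈ L (since p ≤ p ≤ 2p), with |w| = 2p ≥ p.
By the pumping lemma, w = xyz with |xy| ≤ p and y is nonempty.
The first p characters of w are 0's, so xy (and hence y) consists only of 0's. Write y = 0^k, 1 ≤ k ≤ p.
Pump with i = 2: xy^2z = 0^{p+k} 1^p. Now n = p+k > p = m, so the condition n ≤ m fails. Thus xy^2z ∉ L.
This is a contradiction; hence L is not regular.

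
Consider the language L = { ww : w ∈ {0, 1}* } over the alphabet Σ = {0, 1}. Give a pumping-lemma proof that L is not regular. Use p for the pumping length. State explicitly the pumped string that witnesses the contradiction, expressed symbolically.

Suppose for contradiction that L is regular, and let p be the pumping length.
Take w = 0^p 1^p 0^p 1^p = uu where u = 0^p1^p; then w ∈ L and |w| = 4p ≥ p.
The pumping lemma gives a decomposition w = xyz where |xy| ≤ p and |y| ≥ 1.
The first p characters of w are 0's, so xy (and hence y) consists only of 0's. Write y = 0^k, 1 ≤ k ≤ p.
Pump with i = 2: xy^2z = 0^{p+k} 1^p 0^p 1^p, of length 4p+k. Suppose this equals vv. The string starts with 0 and ends with 1, so v does too; thus the boundary between the two copies of v is a 1→0 transition. There is exactly one such transition, at position 2p+k, so |v| = 2p+k and |vv| = 4p+2k ≠ 4p+k since k ≥ 1. So xy^2z ∉ L.
This contradicts the pumping lemma, so L is not regular.

0^{p+k} 1^p 0^p 1^p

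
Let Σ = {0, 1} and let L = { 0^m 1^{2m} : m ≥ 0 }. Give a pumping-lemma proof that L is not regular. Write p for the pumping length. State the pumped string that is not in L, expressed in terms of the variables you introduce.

Assume L is regular. Let p be the pumping length given by the pumping lemma.
Choose w = 0^p 1^{2p}, which is in L with |w| = 3p ≥ p.
By the pumping lemma, w = xyz with |xy| ≤ p and |y| > 0.
Since the first p symbols of w are all 0's and |xy| ≤ p, y lies entirely in the leading 0-block: y = 0^k for some k with 1 ≤ k ≤ p.
Pump with i = 2: xy^2z = 0^{p+k} 1^{2p}. For this to lie in L we would need 2p = 2(p+k), which forces k = 0. But k ≥ 1, so xy^2z ∉ L.
This is a contradiction; hence L is not regular.

0^{p+k} 1^{2p}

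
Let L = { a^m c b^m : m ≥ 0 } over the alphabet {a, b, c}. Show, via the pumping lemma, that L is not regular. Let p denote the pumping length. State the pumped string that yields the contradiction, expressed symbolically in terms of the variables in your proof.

Suppose for contradiction that L is regular, and let p be the pumping length.
Take w = a^p c b^p ∈ L with |w| = 2p+1 ≥ p.
By the pumping lemma, w = xyz with |xy| ≤ p and |y| > 0.
Because |xy| ≤ p and w begins with p copies of a, we have y = a^k with 1 ≤ k ≤ p.
Pump with i = 2: xy^2z = a^{p+k} c b^p, which would require p+k = p. But k ≥ 1, so xy^2z ∉ L.
This is a contradiction; hence L is not regular.

a^{p+k} c b^p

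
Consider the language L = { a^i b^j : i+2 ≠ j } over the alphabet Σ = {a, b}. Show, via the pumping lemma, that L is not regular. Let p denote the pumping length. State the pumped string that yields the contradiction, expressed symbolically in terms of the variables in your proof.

Suppose for contradiction that L is regular, and let p be the pumping length.
Choose w = a^p b^{p+p!+2}. Since p ≠ (p+p!+2)-2 = p+p!, w ∈ L; and |w| ≥ p.
By the pumping lemma, w = xyz with |xy| ≤ p and y is nonempty.
Since the first p symbols of w are all a's and |xy| ≤ p, y lies entirely in the leading a-block: y = a^k for some k with 1 ≤ k ≤ p.
Since 1 ≤ k ≤ p, k divides p!; set t = 1 + p!/k. Then xy^t z has p + (p!/k)·k = p + p! copies of a. Now the a-count is p+p! and (b-count)-2 = (p+p!+2)-2 = p+p!, so i+2 ≠ j fails. So xy^t z = a^{p+p!} b^{p+p!+2} ∉ L.
This contradicts the pumping lemma, so L is not regular.

a^{p+p!} b^{p+p!+2}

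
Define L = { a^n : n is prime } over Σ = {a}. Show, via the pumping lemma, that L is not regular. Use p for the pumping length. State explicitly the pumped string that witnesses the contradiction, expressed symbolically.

a^{q(1+k)}

Suppose for contradiction that L is regular, and let p be the pumping length.
Let q be a prime with q ≥ p+2 (infinitely many primes exist), and take w = a^q ∈ L with |w| = q ≥ p.
By the pumping lemma, w = xyz with |xy| ≤ p and |y| > 0.
Then y = a^k for some k with 1 ≤ k ≤ p.
Since 1 ≤ k ≤ p, |xz| = q-k. Pump with i = q+1: |xy^{q+1}z| = (q-k)+(q+1)k = q+qk = q(1+k), which is composite (both factors ≥ 2). So xy^{q+1}z = a^{q(1+k)} ∉ L.
Contradiction. Therefore L is not regular.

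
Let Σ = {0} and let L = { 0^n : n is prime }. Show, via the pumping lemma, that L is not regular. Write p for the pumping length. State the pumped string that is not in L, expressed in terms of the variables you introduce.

Assume L is regular. Let p be the pumping length given by the pumping lemma.
Let q be a prime with q ≥ p+2 (infinitely many primes exist), and take w = 0^q ∈ L with |w| = q ≥ p.
The pumping lemma gives a decomposition w = xyz where |xy| ≤ p and |y| > 0.
Then y = 0^k for some k with 1 ≤ k ≤ p.
Since 1 ≤ k ≤ p, |xz| = q-k. Pump with i = q+1: |xy^{q+1}z| = (q-k)+(q+1)k = q+qk = q(1+k), which is composite (both factors ≥ 2). So xy^{q+1}z = 0^{q(1+k)} ∉ L.
Contradiction. Therefore L is not regular.

0^{q(1+k)}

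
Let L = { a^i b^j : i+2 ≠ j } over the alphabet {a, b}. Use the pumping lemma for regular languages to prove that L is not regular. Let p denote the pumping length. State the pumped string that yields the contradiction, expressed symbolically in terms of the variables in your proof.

a^{p+p!} b^{p+p!+2}

Assume L is regular. Let p be the pumping length given by the pumping lemma.
Choose w = a^p b^{p+p!+2}. Since p ≠ (p+p!+2)-2 = p+p!, w ∈ L; and |w| ≥ p.
By the pumping lemma, w = xyz with |xy| ≤ p and |y| ≥ 1.
Because |xy| ≤ p and w begins with p copies of a, we have y = a^k with 1 ≤ k ≤ p.
Since 1 ≤ k ≤ p, k divides p!; set t = 1 + p!/k. Then xy^t z has p + (p!/k)·k = p + p! copies of a. Now the a-count is p+p! and (b-count)-2 = (p+p!+2)-2 = p+p!, so i+2 ≠ j fails. So xy^t z = a^{p+p!} b^{p+p!+2} ∉ L.
This is a contradiction; hence L is not regular.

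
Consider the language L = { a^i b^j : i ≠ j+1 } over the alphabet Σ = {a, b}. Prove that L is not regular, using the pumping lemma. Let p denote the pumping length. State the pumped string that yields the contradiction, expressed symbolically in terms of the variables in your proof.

Toward a contradiction, assume L is regular with pumping length p.
Choose w = a^p b^{p+p!-1}. Since p ≠ (p+p!-1)+1 = p+p!, w ∈ L; and |w| ≥ p.
The pumping lemma gives a decomposition w = xyz where |xy| ≤ p and |y| > 0.
Since the first p symbols of w are all a's and |xy| ≤ p, y lies entirely in the leading a-block: y = a^k for some k with 1 ≤ k ≤ p.
Since 1 ≤ k ≤ p, k divides p!; set t = 1 + p!/k. Then xy^t z has p + (p!/k)·k = p + p! copies of a. Now the a-count is p+p! and (b-count)+1 = (p+p!-1)+1 = p+p!, so i ≠ j+1 fails. So xy^t z = a^{p+p!} b^{p+p!-1} ∉ L.
Contradiction. Therefore L is not regular.

a^{p+p!} b^{p+p!-1}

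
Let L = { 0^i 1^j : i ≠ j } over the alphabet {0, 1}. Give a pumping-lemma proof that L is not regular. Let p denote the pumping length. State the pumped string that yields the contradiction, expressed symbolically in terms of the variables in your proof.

Suppose for contradiction that L is regular, and let p be the pumping length.
Choose w = 0^p 1^{p+p!}. Since p ≠ p+p!, w ∈ L; and |w| ≥ p.
The pumping lemma gives a decomposition w = xyz where |xy| ≤ p and |y| > 0.
Since the first p symbols of w are all 0's and |xy| ≤ p, y lies entirely in the leading 0-block: y = 0^k for some k with 1 ≤ k ≤ p.
Since 1 ≤ k ≤ p, k divides p!; set t = 1 + p!/k. Then xy^t z has p + (p!/k)·k = p + p! copies of 0. Now the 0-count equals the 1-count, so i ≠ j fails. So xy^t z = 0^{p+p!} 1^{p+p!} ∉ L.
This contradicts the pumping lemma, so L is not regular.

0^{p+p!} 1^{p+p!}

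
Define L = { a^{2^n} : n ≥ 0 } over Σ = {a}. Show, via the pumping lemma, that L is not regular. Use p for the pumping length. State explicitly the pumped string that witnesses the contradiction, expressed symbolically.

a^{2^p+k}

Assume L is regular. Let p be the pumping length given by the pumping lemma.
Take w = a^{2^p} ∈ L with |w| = 2^p ≥ p.
Write w = xyz as guaranteed by the lemma, with |xy| ≤ p and y is nonempty.
Then y = a^k for some k with 1 ≤ k ≤ p.
Pump with i = 2: xy^2z = a^{2^p+k}. Since 1 ≤ k ≤ p < 2^p, we have 2^p < 2^p+k < 2^{p+1}, so 2^p+k is not a power of 2. So xy^2z ∉ L.
Contradiction. Therefore L is not regular.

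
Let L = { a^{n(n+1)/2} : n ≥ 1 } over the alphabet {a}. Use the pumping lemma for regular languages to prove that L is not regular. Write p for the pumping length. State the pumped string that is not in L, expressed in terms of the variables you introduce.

a^{p(p+1)/2+k}

Assume L is regular; let p be its pumping constant.
Take w = a^{p(p+1)/2} ∈ L with |w| = p(p+1)/2 ≥ p.
The pumping lemma gives a decomposition w = xyz where |xy| ≤ p and |y| ≥ 1.
Then y = a^k for some k with 1 ≤ k ≤ p.
Pump with i = 2: xy^2z = a^{p(p+1)/2+k}. Since 1 ≤ k ≤ p, p(p+1)/2 < p(p+1)/2+k ≤ p(p+1)/2+p < (p+1)(p+2)/2, so p(p+1)/2+k is strictly between consecutive triangular numbers. So xy^2z ∉ L.
Contradiction. Therefore L is not regular.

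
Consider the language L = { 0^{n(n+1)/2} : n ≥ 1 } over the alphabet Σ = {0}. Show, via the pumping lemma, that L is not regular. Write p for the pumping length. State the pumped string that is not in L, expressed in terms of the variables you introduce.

Assume L is regular; let p be its pumping constant.
Take w = 0^{p(p+1)/2} ∈ L with |w| = p(p+1)/2 ≥ p.
Write w = xyz as guaranteed by the lemma, with |xy| ≤ p and y is nonempty.
Then y = 0^k for some k with 1 ≤ k ≤ p.
Pump with i = 2: xy^2z = 0^{p(p+1)/2+k}. Since 1 ≤ k ≤ p, p(p+1)/2 < p(p+1)/2+k ≤ p(p+1)/2+p < (p+1)(p+2)/2, so p(p+1)/2+k is strictly between consecutive triangular numbers. So xy^2z ∉ L.
This is a contradiction; hence L is not regular.

0^{p(p+1)/2+k}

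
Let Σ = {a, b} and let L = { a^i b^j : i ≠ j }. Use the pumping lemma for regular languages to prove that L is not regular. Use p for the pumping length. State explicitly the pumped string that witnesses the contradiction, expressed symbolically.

a^{p+p!} b^{p+p!}

Assume L is regular; let p be its pumping constant.
Choose w = a^p b^{p+p!}. Since p ≠ p+p!, w ∈ L; and |w| ≥ p.
Write w = xyz as guaranteed by the lemma, with |xy| ≤ p and |y| > 0.
The first p characters of w are a's, so xy (and hence y) consists only of a's. Write y = a^k, 1 ≤ k ≤ p.
Since 1 ≤ k ≤ p, k divides p!; set t = 1 + p!/k. Then xy^t z has p + (p!/k)·k = p + p! copies of a. Now the a-count equals the b-count, so i ≠ j fails. So xy^t z = a^{p+p!} b^{p+p!} ∉ L.
This is a contradiction; hence L is not regular.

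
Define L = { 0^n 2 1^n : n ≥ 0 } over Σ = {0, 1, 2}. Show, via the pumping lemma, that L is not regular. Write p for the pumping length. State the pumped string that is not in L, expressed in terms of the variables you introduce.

0^{p+k} 2 1^p

Toward a contradiction, assume L is regular with pumping length p.
Take w = 0^p 2 1^p ∈ L with |w| = 2p+1 ≥ p.
Write w = xyz as guaranteed by the lemma, with |xy| ≤ p and y is nonempty.
Because |xy| ≤ p and w begins with p copies of 0, we have y = 0^k with 1 ≤ k ≤ p.
Pump with i = 2: xy^2z = 0^{p+k} 2 1^p, which would require p+k = p. But k ≥ 1, so xy^2z ∉ L.
Contradiction. Therefore L is not regular.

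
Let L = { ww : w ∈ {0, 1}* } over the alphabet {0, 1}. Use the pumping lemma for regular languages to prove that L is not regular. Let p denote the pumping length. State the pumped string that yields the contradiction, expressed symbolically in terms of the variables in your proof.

0^{p+k} 1^p 0^p 1^p

Assume L is regular. Let p be the pumping length given by the pumping lemma.
Take w = 0^p 1^p 0^p 1^p = uu where u = 0^p1^p; then w ∈ L and |w| = 4p ≥ p.
By the pumping lemma, w = xyz with |xy| ≤ p and |y| ≥ 1.
Since the first p symbols of w are all 0's and |xy| ≤ p, y lies entirely in the leading 0-block: y = 0^k for some k with 1 ≤ k ≤ p.
Pump with i = 2: xy^2z = 0^{p+k} 1^p 0^p 1^p, of length 4p+k. Suppose this equals vv. The string starts with 0 and ends with 1, so v does too; thus the boundary between the two copies of v is a 1→0 transition. There is exactly one such transition, at position 2p+k, so |v| = 2p+k and |vv| = 4p+2k ≠ 4p+k since k ≥ 1. So xy^2z ∉ L.
This is a contradiction; hence L is not regular.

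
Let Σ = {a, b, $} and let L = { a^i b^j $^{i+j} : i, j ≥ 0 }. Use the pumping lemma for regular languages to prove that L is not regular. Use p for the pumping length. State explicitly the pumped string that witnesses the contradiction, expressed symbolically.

a^{p+k} b^p $^{2p}

Assume L is regular; let p be its pumping constant.
Take w = a^p b^p $^{2p} ∈ L (with i=j=p, i+j=2p), |w| = 4p ≥ p.
Write w = xyz as guaranteed by the lemma, with |xy| ≤ p and y is nonempty.
Since the first p symbols of w are all a's and |xy| ≤ p, y lies entirely in the leading a-block: y = a^k for some k with 1 ≤ k ≤ p.
Consider xy^2z = a^{p+k} b^p $^{2p}. Now the a- and b-counts sum to 2p+k, but the $-count is 2p ≠ 2p+k. So xy^2z ∉ L.
This contradicts the pumping lemma, so L is not regular.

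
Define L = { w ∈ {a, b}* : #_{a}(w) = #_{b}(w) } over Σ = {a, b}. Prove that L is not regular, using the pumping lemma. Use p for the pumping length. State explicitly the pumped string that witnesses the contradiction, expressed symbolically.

a^{p+k} b^p

Assume L is regular; let p be its pumping constant.
Choose w = a^p b^p ∈ L with |w| = 2p ≥ p.
Write w = xyz as guaranteed by the lemma, with |xy| ≤ p and |y| > 0.
Since the first p symbols of w are all a's and |xy| ≤ p, y lies entirely in the leading a-block: y = a^k for some k with 1 ≤ k ≤ p.
Pump with i = 2: xy^2z = a^{p+k} b^p has p+k occurrences of a but only p of b. Since k ≥ 1 the counts differ, so xy^2z ∉ L.
This is a contradiction; hence L is not regular.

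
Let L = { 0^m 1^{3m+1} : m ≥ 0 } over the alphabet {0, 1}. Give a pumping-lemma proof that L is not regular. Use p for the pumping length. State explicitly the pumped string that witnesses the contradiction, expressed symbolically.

Assume L is regular. Let p be the pumping length given by the pumping lemma.
Let w = 0^p 1^{3p+1} ∈ L; note |w| = 4p+1 ≥ p.
Write w = xyz as guaranteed by the lemma, with |xy| ≤ p and |y| > 0.
The first p characters of w are 0's, so xy (and hence y) consists only of 0's. Write y = 0^k, 1 ≤ k ≤ p.
Pump with i = 2: xy^2z = 0^{p+k} 1^{3p+1}. For this to lie in L we would need 3p+1 = 3(p+k)+1, which forces k = 0. But k ≥ 1, so xy^2z ∉ L.
This contradicts the pumping lemma, so L is not regular.

0^{p+k} 1^{3p+1}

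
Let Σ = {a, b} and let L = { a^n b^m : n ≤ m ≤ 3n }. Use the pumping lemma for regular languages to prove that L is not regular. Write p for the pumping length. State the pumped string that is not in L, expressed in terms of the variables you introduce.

a^{p+k} b^p

Toward a contradiction, assume L is regular with pumping length p.
Take w = a^p b^p ∈ L (since p ≤ p ≤ 3p), with |w| = 2p ≥ p.
Write w = xyz as guaranteed by the lemma, with |xy| ≤ p and |y| > 0.
Because |xy| ≤ p and w begins with p copies of a, we have y = a^k with 1 ≤ k ≤ p.
Pump with i = 2: xy^2z = a^{p+k} b^p. Now n = p+k > p = m, so the condition n ≤ m fails. Thus xy^2z ∉ L.
Contradiction. Therefore L is not regular.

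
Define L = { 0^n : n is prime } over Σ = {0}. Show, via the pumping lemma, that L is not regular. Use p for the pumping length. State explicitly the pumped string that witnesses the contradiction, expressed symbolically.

0^{q(1+k)}

Assume L is regular; let p be its pumping constant.
Let q be a prime with q ≥ p+2 (infinitely many primes exist), and take w = 0^q ∈ L with |w| = q ≥ p.
The pumping lemma gives a decomposition w = xyz where |xy| ≤ p and |y| > 0.
Then y = 0^k for some k with 1 ≤ k ≤ p.
Since 1 ≤ k ≤ p, |xz| = q-k. Pump with i = q+1: |xy^{q+1}z| = (q-k)+(q+1)k = q+qk = q(1+k), which is composite (both factors ≥ 2). So xy^{q+1}z = 0^{q(1+k)} ∉ L.
Contradiction. Therefore L is not regular.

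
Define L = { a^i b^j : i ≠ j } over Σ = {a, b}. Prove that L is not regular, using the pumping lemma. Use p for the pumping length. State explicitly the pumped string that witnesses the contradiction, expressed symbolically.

a^{p+p!} b^{p+p!}

Assume L is regular; let p be its pumping constant.
Choose w = a^p b^{p+p!}. Since p ≠ p+p!, w ∈ L; and |w| ≥ p.
The pumping lemma gives a decomposition w = xyz where |xy| ≤ p and |y| ≥ 1.
Since the first p symbols of w are all a's and |xy| ≤ p, y lies entirely in the leading a-block: y = a^k for some k with 1 ≤ k ≤ p.
Since 1 ≤ k ≤ p, k divides p!; set t = 1 + p!/k. Then xy^t z has p + (p!/k)·k = p + p! copies of a. Now the a-count equals the b-count, so i ≠ j fails. So xy^t z = a^{p+p!} b^{p+p!} ∉ L.
Contradiction. Therefore L is not regular.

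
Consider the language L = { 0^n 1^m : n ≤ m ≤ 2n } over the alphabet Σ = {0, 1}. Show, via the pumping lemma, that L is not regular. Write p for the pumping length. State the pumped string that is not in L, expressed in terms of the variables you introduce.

Toward a contradiction, assume L is regular with pumping length p.
Take w = 0^p 1^p ∈ L (since p ≤ p ≤ 2p), with |w| = 2p ≥ p.
Write w = xyz as guaranteed by the lemma, with |xy| ≤ p and |y| > 0.
Since the first p symbols of w are all 0's and |xy| ≤ p, y lies entirely in the leading 0-block: y = 0^k for some k with 1 ≤ k ≤ p.
Pump with i = 2: xy^2z = 0^{p+k} 1^p. Now n = p+k > p = m, so the condition n ≤ m fails. Thus xy^2z ∉ L.
Contradiction. Therefore L is not regular.

0^{p+k} 1^p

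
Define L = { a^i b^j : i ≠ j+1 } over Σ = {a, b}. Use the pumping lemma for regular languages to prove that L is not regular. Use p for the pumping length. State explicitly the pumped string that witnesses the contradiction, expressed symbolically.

Toward a contradiction, assume L is regular with pumping length p.
Choose w = a^p b^{p+p!-1}. Since p ≠ (p+p!-1)+1 = p+p!, w ∈ L; and |w| ≥ p.
By the pumping lemma, w = xyz with |xy| ≤ p and |y| > 0.
Because |xy| ≤ p and w begins with p copies of a, we have y = a^k with 1 ≤ k ≤ p.
Since 1 ≤ k ≤ p, k divides p!; set t = 1 + p!/k. Then xy^t z has p + (p!/k)·k = p + p! copies of a. Now the a-count is p+p! and (b-count)+1 = (p+p!-1)+1 = p+p!, so i ≠ j+1 fails. So xy^t z = a^{p+p!} b^{p+p!-1} ∉ L.
This contradicts the pumping lemma, so L is not regular.

a^{p+p!} b^{p+p!-1}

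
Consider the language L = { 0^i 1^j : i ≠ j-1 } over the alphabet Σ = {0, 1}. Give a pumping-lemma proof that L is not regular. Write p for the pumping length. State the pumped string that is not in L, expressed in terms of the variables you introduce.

0^{p+p!} 1^{p+p!+1}

Assume L is regular; let p be its pumping constant.
Choose w = 0^p 1^{p+p!+1}. Since p ≠ (p+p!+1)-1 = p+p!, w ∈ L; and |w| ≥ p.
The pumping lemma gives a decomposition w = xyz where |xy| ≤ p and y is nonempty.
Since the first p symbols of w are all 0's and |xy| ≤ p, y lies entirely in the leading 0-block: y = 0^k for some k with 1 ≤ k ≤ p.
Since 1 ≤ k ≤ p, k divides p!; set t = 1 + p!/k. Then xy^t z has p + (p!/k)·k = p + p! copies of 0. Now the 0-count is p+p! and (1-count)-1 = (p+p!+1)-1 = p+p!, so i ≠ j-1 fails. So xy^t z = 0^{p+p!} 1^{p+p!+1} ∉ L.
Contradiction. Therefore L is not regular.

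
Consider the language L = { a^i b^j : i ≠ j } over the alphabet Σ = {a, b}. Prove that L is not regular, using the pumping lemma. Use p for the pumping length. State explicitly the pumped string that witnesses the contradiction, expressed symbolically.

Assume L is regular. Let p be the pumping length given by the pumping lemma.
Choose w = a^p b^{p+p!}. Since p ≠ p+p!, w ∈ L; and |w| ≥ p.
The pumping lemma gives a decomposition w = xyz where |xy| ≤ p and y is nonempty.
Because |xy| ≤ p and w begins with p copies of a, we have y = a^k with 1 ≤ k ≤ p.
Since 1 ≤ k ≤ p, k divides p!; set t = 1 + p!/k. Then xy^t z has p + (p!/k)·k = p + p! copies of a. Now the a-count equals the b-count, so i ≠ j fails. So xy^t z = a^{p+p!} b^{p+p!} ∉ L.
This is a contradiction; hence L is not regular.

a^{p+p!} b^{p+p!}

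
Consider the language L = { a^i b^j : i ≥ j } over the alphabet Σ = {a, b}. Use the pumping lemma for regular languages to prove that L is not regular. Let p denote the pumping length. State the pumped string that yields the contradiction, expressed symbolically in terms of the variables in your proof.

a^{p-k} b^p

Suppose for contradiction that L is regular, and let p be the pumping length.
Choose w = a^p b^p ∈ L, with |w| = 2p ≥ p.
By the pumping lemma, w = xyz with |xy| ≤ p and y is nonempty.
Since the first p symbols of w are all a's and |xy| ≤ p, y lies entirely in the leading a-block: y = a^k for some k with 1 ≤ k ≤ p.
Consider xy^0z = xz = a^{p-k} b^p. Since k ≥ 1, the a-count p-k is less than p, so i ≥ j fails; thus xz ∉ L.
This is a contradiction; hence L is not regular.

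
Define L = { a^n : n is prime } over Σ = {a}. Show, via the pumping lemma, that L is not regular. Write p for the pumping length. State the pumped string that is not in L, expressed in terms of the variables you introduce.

a^{q(1+k)}

Assume L is regular. Let p be the pumping length given by the pumping lemma.
Let q be a prime with q ≥ p+2 (infinitely many primes exist), and take w = a^q ∈ L with |w| = q ≥ p.
By the pumping lemma, w = xyz with |xy| ≤ p and y is nonempty.
Then y = a^k for some k with 1 ≤ k ≤ p.
Since 1 ≤ k ≤ p, |xz| = q-k. Pump with i = q+1: |xy^{q+1}z| = (q-k)+(q+1)k = q+qk = q(1+k), which is composite (both factors ≥ 2). So xy^{q+1}z = a^{q(1+k)} ∉ L.
This contradicts the pumping lemma, so L is not regular.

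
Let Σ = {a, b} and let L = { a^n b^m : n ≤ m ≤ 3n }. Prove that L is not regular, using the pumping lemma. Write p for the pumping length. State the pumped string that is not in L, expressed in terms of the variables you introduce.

Assume L is regular; let p be its pumping constant.
Take w = a^p b^p ∈ L (since p ≤ p ≤ 3p), with |w| = 2p ≥ p.
By the pumping lemma, w = xyz with |xy| ≤ p and |y| > 0.
Since the first p symbols of w are all a's and |xy| ≤ p, y lies entirely in the leading a-block: y = a^k for some k with 1 ≤ k ≤ p.
Pump with i = 2: xy^2z = a^{p+k} b^p. Now n = p+k > p = m, so the condition n ≤ m fails. Thus xy^2z ∉ L.
This is a contradiction; hence L is not regular.

a^{p+k} b^p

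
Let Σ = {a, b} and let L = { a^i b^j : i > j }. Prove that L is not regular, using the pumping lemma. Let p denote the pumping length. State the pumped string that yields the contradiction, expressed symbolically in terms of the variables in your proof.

a^{p+1-k} b^p

Suppose for contradiction that L is regular, and let p be the pumping length.
Choose w = a^{p+1} b^p ∈ L, with |w| = 2p+1 ≥ p.
Write w = xyz as guaranteed by the lemma, with |xy| ≤ p and |y| > 0.
Because |xy| ≤ p and w begins with p copies of a, we have y = a^k with 1 ≤ k ≤ p.
Consider xy^0z = xz = a^{p+1-k} b^p. Since k ≥ 1, the a-count p+1-k is at most p, so i > j fails; thus xz ∉ L.
This is a contradiction; hence L is not regular.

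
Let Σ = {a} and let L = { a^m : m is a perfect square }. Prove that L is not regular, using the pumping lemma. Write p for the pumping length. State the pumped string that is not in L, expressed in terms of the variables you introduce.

a^{p²+k}

Assume L is regular; let p be its pumping constant.
Take w = a^{p²} ∈ L with |w| = p² ≥ p.
By the pumping lemma, w = xyz with |xy| ≤ p and y is nonempty.
Then y = a^k for some k with 1 ≤ k ≤ p.
Pump with i = 2: xy^2z = a^{p²+k}. Since 1 ≤ k ≤ p, p² < p²+k ≤ p²+p < (p+1)², so p²+k lies strictly between consecutive squares and is not a perfect square. So xy^2z ∉ L.
Contradiction. Therefore L is not regular.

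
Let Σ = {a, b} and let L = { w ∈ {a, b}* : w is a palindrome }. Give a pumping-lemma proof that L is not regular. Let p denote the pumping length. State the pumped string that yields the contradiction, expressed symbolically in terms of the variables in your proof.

Assume L is regular. Let p be the pumping length given by the pumping lemma.
Take w = a^p b a^p, a palindrome of length 2p+1 ≥ p.
By the pumping lemma, w = xyz with |xy| ≤ p and y is nonempty.
The first p characters of w are a's, so xy (and hence y) consists only of a's. Write y = a^k, 1 ≤ k ≤ p.
Pump with i = 2: xy^2z = a^{p+k} b a^p. Its reverse is a^p b a^{p+k}, which differs from xy^2z since k ≥ 1. So xy^2z is not a palindrome and xy^2z ∉ L.
Contradiction. Therefore L is not regular.

a^{p+k} b a^p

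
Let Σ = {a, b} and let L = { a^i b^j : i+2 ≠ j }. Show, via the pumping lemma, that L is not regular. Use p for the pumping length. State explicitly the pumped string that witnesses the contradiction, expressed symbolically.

a^{p+p!} b^{p+p!+2}

Assume L is regular. Let p be the pumping length given by the pumping lemma.
Choose w = a^p b^{p+p!+2}. Since p ≠ (p+p!+2)-2 = p+p!, w ∈ L; and |w| ≥ p.
Write w = xyz as guaranteed by the lemma, with |xy| ≤ p and y is nonempty.
Since the first p symbols of w are all a's and |xy| ≤ p, y lies entirely in the leading a-block: y = a^k for some k with 1 ≤ k ≤ p.
Since 1 ≤ k ≤ p, k divides p!; set t = 1 + p!/k. Then xy^t z has p + (p!/k)·k = p + p! copies of a. Now the a-count is p+p! and (b-count)-2 = (p+p!+2)-2 = p+p!, so i+2 ≠ j fails. So xy^t z = a^{p+p!} b^{p+p!+2} ∉ L.
This contradicts the pumping lemma, so L is not regular.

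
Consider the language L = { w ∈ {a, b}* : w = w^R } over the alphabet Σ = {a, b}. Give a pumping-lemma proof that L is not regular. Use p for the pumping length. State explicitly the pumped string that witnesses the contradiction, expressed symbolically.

Suppose for contradiction that L is regular, and let p be the pumping length.
Take w = a^p b a^p, a palindrome of length 2p+1 ≥ p.
The pumping lemma gives a decomposition w = xyz where |xy| ≤ p and |y| ≥ 1.
The first p characters of w are a's, so xy (and hence y) consists only of a's. Write y = a^k, 1 ≤ k ≤ p.
Pump with i = 2: xy^2z = a^{p+k} b a^p. Its reverse is a^p b a^{p+k}, which differs from xy^2z since k ≥ 1. So xy^2z is not a palindrome and xy^2z ∉ L.
This is a contradiction; hence L is not regular.

a^{p+k} b a^p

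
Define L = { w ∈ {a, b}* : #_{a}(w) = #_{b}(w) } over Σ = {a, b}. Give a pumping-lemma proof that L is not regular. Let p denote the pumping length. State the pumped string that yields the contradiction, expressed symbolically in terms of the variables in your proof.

Toward a contradiction, assume L is regular with pumping length p.
Choose w = a^p b^p ∈ L with |w| = 2p ≥ p.
The pumping lemma gives a decomposition w = xyz where |xy| ≤ p and y is nonempty.
The first p characters of w are a's, so xy (and hence y) consists only of a's. Write y = a^k, 1 ≤ k ≤ p.
Pump with i = 2: xy^2z = a^{p+k} b^p has p+k occurrences of a but only p of b. Since k ≥ 1 the counts differ, so xy^2z ∉ L.
This is a contradiction; hence L is not regular.

a^{p+k} b^p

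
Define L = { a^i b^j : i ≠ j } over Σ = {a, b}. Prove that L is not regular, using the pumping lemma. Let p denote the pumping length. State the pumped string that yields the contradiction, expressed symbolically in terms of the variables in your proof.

a^{p+p!} b^{p+p!}

Assume L is regular; let p be its pumping constant.
Choose w = a^p b^{p+p!}. Since p ≠ p+p!, w ∈ L; and |w| ≥ p.
By the pumping lemma, w = xyz with |xy| ≤ p and |y| > 0.
The first p characters of w are a's, so xy (and hence y) consists only of a's. Write y = a^k, 1 ≤ k ≤ p.
Since 1 ≤ k ≤ p, k divides p!; set t = 1 + p!/k. Then xy^t z has p + (p!/k)·k = p + p! copies of a. Now the a-count equals the b-count, so i ≠ j fails. So xy^t z = a^{p+p!} b^{p+p!} ∉ L.
This is a contradiction; hence L is not regular.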